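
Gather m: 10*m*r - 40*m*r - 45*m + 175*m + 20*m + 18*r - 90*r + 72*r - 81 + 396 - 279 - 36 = m*(150 - 30*r)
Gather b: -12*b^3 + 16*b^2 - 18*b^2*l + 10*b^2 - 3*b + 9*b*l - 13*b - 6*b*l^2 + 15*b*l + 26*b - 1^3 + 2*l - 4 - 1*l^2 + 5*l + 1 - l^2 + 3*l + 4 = -12*b^3 + b^2*(26 - 18*l) + b*(-6*l^2 + 24*l + 10) - 2*l^2 + 10*l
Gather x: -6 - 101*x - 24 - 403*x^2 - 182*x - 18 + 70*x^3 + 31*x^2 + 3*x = 70*x^3 - 372*x^2 - 280*x - 48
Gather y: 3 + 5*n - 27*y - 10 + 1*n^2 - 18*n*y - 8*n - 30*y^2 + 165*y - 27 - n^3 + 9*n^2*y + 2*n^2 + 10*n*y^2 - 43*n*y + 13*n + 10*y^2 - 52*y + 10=-n^3 + 3*n^2 + 10*n + y^2*(10*n - 20) + y*(9*n^2 - 61*n + 86) - 24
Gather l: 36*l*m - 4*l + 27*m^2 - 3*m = l*(36*m - 4) + 27*m^2 - 3*m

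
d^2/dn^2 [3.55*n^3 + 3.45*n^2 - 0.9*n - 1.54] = 21.3*n + 6.9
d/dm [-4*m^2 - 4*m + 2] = -8*m - 4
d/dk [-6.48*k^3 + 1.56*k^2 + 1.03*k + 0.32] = -19.44*k^2 + 3.12*k + 1.03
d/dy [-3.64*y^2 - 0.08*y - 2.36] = -7.28*y - 0.08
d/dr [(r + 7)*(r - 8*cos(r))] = r + (r + 7)*(8*sin(r) + 1) - 8*cos(r)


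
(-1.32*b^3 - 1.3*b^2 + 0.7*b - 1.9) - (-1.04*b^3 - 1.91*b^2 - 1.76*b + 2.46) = -0.28*b^3 + 0.61*b^2 + 2.46*b - 4.36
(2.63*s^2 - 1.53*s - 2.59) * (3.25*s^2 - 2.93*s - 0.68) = 8.5475*s^4 - 12.6784*s^3 - 5.723*s^2 + 8.6291*s + 1.7612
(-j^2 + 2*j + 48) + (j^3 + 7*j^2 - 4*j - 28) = j^3 + 6*j^2 - 2*j + 20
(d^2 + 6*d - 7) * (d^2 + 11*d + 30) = d^4 + 17*d^3 + 89*d^2 + 103*d - 210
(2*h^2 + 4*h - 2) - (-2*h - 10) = 2*h^2 + 6*h + 8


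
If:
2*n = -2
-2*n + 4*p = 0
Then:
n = -1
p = -1/2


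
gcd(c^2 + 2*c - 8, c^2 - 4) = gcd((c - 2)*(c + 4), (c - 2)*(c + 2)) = c - 2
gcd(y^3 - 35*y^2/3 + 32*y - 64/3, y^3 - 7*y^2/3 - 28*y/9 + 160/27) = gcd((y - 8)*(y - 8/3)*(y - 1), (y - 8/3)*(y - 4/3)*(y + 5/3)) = y - 8/3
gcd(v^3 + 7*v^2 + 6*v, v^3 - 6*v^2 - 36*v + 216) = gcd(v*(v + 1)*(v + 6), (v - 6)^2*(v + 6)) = v + 6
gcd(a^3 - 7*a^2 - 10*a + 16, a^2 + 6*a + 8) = a + 2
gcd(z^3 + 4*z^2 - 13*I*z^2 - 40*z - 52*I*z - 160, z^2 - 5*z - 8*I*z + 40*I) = z - 8*I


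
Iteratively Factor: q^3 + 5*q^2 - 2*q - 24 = (q + 4)*(q^2 + q - 6) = (q + 3)*(q + 4)*(q - 2)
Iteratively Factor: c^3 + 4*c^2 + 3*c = (c)*(c^2 + 4*c + 3) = c*(c + 3)*(c + 1)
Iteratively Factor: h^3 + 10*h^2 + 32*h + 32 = (h + 4)*(h^2 + 6*h + 8) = (h + 2)*(h + 4)*(h + 4)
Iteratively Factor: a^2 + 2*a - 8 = (a - 2)*(a + 4)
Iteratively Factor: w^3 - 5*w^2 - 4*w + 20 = (w - 5)*(w^2 - 4) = (w - 5)*(w - 2)*(w + 2)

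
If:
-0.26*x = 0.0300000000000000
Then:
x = -0.12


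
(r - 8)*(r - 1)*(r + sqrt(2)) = r^3 - 9*r^2 + sqrt(2)*r^2 - 9*sqrt(2)*r + 8*r + 8*sqrt(2)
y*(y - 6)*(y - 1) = y^3 - 7*y^2 + 6*y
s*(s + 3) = s^2 + 3*s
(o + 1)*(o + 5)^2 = o^3 + 11*o^2 + 35*o + 25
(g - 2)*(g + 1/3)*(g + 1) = g^3 - 2*g^2/3 - 7*g/3 - 2/3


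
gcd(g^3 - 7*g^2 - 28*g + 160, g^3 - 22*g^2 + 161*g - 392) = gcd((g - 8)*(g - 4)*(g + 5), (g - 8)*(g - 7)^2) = g - 8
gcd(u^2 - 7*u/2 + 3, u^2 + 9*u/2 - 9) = u - 3/2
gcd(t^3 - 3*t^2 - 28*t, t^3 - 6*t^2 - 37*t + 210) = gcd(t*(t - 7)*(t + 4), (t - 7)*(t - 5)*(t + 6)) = t - 7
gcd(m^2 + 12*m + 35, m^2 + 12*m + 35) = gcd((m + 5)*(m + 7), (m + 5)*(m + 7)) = m^2 + 12*m + 35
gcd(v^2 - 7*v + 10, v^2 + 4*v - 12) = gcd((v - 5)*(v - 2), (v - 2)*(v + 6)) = v - 2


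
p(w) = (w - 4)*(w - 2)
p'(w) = 2*w - 6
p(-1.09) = 15.73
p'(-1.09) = -8.18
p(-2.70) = 31.49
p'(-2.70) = -11.40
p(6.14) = 8.86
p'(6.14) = 6.28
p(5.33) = 4.43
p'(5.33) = 4.66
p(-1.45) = 18.80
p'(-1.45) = -8.90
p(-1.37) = 18.10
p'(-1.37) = -8.74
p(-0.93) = 14.44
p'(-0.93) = -7.86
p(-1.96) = 23.60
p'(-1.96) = -9.92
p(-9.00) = 143.00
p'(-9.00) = -24.00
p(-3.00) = 35.00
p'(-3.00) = -12.00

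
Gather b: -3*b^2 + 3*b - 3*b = -3*b^2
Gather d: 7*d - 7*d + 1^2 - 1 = 0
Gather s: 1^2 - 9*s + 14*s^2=14*s^2 - 9*s + 1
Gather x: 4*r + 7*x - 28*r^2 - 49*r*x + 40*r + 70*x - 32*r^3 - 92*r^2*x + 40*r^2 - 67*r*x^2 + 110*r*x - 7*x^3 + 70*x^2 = -32*r^3 + 12*r^2 + 44*r - 7*x^3 + x^2*(70 - 67*r) + x*(-92*r^2 + 61*r + 77)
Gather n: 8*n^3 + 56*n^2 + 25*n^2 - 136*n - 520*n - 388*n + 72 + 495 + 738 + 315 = 8*n^3 + 81*n^2 - 1044*n + 1620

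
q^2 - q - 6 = (q - 3)*(q + 2)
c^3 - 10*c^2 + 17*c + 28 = (c - 7)*(c - 4)*(c + 1)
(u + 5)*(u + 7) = u^2 + 12*u + 35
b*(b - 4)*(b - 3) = b^3 - 7*b^2 + 12*b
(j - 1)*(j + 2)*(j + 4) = j^3 + 5*j^2 + 2*j - 8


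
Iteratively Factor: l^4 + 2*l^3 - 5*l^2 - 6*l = (l + 1)*(l^3 + l^2 - 6*l) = (l - 2)*(l + 1)*(l^2 + 3*l) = l*(l - 2)*(l + 1)*(l + 3)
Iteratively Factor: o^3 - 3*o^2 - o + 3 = (o - 1)*(o^2 - 2*o - 3) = (o - 1)*(o + 1)*(o - 3)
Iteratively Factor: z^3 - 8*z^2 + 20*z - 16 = (z - 2)*(z^2 - 6*z + 8) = (z - 2)^2*(z - 4)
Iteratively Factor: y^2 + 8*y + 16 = (y + 4)*(y + 4)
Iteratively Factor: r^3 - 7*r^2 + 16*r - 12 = (r - 2)*(r^2 - 5*r + 6) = (r - 2)^2*(r - 3)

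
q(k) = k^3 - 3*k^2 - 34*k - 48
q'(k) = 3*k^2 - 6*k - 34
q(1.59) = -105.62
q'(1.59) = -35.96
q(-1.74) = -3.19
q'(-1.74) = -14.48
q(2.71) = -142.27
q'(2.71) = -28.23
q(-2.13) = 1.15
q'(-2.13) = -7.61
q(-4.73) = -60.12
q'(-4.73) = 61.50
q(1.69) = -109.20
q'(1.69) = -35.57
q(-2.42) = 2.54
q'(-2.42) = -1.91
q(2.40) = -133.06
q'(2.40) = -31.12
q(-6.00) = -168.00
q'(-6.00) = 110.00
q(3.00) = -150.00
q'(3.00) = -25.00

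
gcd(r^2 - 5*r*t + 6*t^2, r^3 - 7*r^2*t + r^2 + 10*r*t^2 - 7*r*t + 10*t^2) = r - 2*t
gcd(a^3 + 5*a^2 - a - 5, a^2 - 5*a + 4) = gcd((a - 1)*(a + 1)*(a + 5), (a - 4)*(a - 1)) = a - 1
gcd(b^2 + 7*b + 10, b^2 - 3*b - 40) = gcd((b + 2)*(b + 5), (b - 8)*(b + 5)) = b + 5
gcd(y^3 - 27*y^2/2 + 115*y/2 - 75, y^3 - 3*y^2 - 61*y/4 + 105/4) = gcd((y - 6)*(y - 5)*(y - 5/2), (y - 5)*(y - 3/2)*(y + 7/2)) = y - 5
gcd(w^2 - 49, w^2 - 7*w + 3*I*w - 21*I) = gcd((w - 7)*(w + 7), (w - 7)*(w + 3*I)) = w - 7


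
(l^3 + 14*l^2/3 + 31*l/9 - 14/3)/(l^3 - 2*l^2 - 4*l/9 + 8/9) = (3*l^2 + 16*l + 21)/(3*l^2 - 4*l - 4)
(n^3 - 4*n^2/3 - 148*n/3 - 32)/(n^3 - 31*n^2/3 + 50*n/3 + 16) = (n + 6)/(n - 3)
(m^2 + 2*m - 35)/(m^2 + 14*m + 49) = (m - 5)/(m + 7)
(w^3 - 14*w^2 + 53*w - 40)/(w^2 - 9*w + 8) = w - 5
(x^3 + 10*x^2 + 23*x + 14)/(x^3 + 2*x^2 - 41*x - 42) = (x + 2)/(x - 6)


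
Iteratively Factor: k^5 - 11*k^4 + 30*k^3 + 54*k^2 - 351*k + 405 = (k - 3)*(k^4 - 8*k^3 + 6*k^2 + 72*k - 135) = (k - 3)^2*(k^3 - 5*k^2 - 9*k + 45) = (k - 3)^2*(k + 3)*(k^2 - 8*k + 15) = (k - 5)*(k - 3)^2*(k + 3)*(k - 3)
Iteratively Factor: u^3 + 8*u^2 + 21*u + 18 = (u + 3)*(u^2 + 5*u + 6) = (u + 2)*(u + 3)*(u + 3)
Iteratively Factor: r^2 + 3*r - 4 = (r - 1)*(r + 4)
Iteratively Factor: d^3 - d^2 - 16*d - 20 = (d + 2)*(d^2 - 3*d - 10) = (d - 5)*(d + 2)*(d + 2)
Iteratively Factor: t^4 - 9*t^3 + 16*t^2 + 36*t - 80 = (t - 4)*(t^3 - 5*t^2 - 4*t + 20) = (t - 4)*(t + 2)*(t^2 - 7*t + 10) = (t - 4)*(t - 2)*(t + 2)*(t - 5)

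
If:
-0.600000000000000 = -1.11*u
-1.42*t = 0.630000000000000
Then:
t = -0.44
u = 0.54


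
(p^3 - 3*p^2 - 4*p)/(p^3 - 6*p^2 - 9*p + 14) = p*(p^2 - 3*p - 4)/(p^3 - 6*p^2 - 9*p + 14)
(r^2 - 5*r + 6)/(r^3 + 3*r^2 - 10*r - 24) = (r - 2)/(r^2 + 6*r + 8)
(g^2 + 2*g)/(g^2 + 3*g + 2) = g/(g + 1)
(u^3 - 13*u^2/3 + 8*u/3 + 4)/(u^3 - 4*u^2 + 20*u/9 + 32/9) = 3*(u - 3)/(3*u - 8)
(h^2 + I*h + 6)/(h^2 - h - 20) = (h^2 + I*h + 6)/(h^2 - h - 20)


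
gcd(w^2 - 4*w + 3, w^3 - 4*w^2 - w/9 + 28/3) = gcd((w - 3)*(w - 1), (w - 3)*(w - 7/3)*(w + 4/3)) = w - 3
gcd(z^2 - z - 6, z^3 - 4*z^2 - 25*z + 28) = 1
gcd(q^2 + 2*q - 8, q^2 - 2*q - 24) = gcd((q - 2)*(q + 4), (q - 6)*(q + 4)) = q + 4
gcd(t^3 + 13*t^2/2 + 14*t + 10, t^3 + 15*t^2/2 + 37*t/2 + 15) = t^2 + 9*t/2 + 5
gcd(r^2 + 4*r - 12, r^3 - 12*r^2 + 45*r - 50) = r - 2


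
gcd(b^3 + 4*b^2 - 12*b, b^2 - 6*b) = b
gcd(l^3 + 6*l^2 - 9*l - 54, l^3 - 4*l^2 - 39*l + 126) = l^2 + 3*l - 18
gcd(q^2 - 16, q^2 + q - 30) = 1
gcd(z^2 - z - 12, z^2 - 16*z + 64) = 1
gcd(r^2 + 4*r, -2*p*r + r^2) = r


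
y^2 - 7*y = y*(y - 7)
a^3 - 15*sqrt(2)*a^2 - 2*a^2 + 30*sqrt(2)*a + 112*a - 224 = (a - 2)*(a - 8*sqrt(2))*(a - 7*sqrt(2))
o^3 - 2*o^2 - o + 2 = (o - 2)*(o - 1)*(o + 1)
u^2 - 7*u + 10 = (u - 5)*(u - 2)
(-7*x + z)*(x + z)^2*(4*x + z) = -28*x^4 - 59*x^3*z - 33*x^2*z^2 - x*z^3 + z^4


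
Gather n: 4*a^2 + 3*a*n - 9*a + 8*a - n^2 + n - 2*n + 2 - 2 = 4*a^2 - a - n^2 + n*(3*a - 1)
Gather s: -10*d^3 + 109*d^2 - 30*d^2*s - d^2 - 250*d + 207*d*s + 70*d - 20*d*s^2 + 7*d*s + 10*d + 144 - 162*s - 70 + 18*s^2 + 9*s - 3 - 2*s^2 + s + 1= -10*d^3 + 108*d^2 - 170*d + s^2*(16 - 20*d) + s*(-30*d^2 + 214*d - 152) + 72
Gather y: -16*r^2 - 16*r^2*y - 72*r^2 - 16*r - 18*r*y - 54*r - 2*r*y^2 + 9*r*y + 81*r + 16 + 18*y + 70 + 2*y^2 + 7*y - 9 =-88*r^2 + 11*r + y^2*(2 - 2*r) + y*(-16*r^2 - 9*r + 25) + 77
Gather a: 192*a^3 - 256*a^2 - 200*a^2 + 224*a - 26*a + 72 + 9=192*a^3 - 456*a^2 + 198*a + 81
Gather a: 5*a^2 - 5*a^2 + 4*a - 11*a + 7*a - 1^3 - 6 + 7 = 0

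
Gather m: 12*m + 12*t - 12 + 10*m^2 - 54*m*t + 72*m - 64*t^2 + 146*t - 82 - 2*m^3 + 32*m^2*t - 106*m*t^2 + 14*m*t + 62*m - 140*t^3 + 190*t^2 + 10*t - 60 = -2*m^3 + m^2*(32*t + 10) + m*(-106*t^2 - 40*t + 146) - 140*t^3 + 126*t^2 + 168*t - 154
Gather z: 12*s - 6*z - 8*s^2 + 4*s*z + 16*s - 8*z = -8*s^2 + 28*s + z*(4*s - 14)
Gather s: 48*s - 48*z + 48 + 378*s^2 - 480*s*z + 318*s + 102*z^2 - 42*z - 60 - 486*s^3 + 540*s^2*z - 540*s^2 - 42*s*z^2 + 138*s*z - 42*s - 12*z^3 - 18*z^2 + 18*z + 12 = -486*s^3 + s^2*(540*z - 162) + s*(-42*z^2 - 342*z + 324) - 12*z^3 + 84*z^2 - 72*z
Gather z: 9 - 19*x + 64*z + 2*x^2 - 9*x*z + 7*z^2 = 2*x^2 - 19*x + 7*z^2 + z*(64 - 9*x) + 9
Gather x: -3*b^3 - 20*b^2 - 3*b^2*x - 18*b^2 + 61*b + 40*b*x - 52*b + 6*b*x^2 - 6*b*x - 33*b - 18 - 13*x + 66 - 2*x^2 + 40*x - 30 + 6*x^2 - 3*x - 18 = -3*b^3 - 38*b^2 - 24*b + x^2*(6*b + 4) + x*(-3*b^2 + 34*b + 24)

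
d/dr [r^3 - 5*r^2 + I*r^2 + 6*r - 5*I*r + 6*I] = 3*r^2 + 2*r*(-5 + I) + 6 - 5*I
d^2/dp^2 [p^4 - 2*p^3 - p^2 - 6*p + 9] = 12*p^2 - 12*p - 2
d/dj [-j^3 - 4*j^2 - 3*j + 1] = -3*j^2 - 8*j - 3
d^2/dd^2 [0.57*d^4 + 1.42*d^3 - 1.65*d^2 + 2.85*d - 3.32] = 6.84*d^2 + 8.52*d - 3.3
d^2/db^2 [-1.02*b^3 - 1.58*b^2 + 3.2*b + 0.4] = -6.12*b - 3.16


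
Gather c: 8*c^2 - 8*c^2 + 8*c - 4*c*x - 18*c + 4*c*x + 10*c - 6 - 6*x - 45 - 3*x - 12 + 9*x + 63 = 0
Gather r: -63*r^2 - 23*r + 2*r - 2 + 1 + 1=-63*r^2 - 21*r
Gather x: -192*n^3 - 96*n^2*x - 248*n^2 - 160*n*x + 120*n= -192*n^3 - 248*n^2 + 120*n + x*(-96*n^2 - 160*n)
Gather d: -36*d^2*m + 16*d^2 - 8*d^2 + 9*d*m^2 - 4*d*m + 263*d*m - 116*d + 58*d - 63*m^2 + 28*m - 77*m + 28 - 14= d^2*(8 - 36*m) + d*(9*m^2 + 259*m - 58) - 63*m^2 - 49*m + 14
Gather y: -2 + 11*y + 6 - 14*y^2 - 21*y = -14*y^2 - 10*y + 4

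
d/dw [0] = 0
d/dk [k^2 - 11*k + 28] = 2*k - 11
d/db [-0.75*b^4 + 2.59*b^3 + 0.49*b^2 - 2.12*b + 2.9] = -3.0*b^3 + 7.77*b^2 + 0.98*b - 2.12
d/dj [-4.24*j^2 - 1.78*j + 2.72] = -8.48*j - 1.78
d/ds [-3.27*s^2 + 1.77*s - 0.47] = 1.77 - 6.54*s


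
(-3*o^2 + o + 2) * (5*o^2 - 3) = -15*o^4 + 5*o^3 + 19*o^2 - 3*o - 6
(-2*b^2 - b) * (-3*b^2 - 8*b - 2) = 6*b^4 + 19*b^3 + 12*b^2 + 2*b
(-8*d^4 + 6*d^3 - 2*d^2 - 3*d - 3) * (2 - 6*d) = 48*d^5 - 52*d^4 + 24*d^3 + 14*d^2 + 12*d - 6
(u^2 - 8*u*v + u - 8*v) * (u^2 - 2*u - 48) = u^4 - 8*u^3*v - u^3 + 8*u^2*v - 50*u^2 + 400*u*v - 48*u + 384*v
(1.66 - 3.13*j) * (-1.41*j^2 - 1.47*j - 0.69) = 4.4133*j^3 + 2.2605*j^2 - 0.2805*j - 1.1454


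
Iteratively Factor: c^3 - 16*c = (c + 4)*(c^2 - 4*c) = c*(c + 4)*(c - 4)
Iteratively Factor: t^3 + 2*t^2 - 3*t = (t + 3)*(t^2 - t) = (t - 1)*(t + 3)*(t)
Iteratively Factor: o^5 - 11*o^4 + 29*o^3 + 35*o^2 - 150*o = (o - 5)*(o^4 - 6*o^3 - o^2 + 30*o) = (o - 5)*(o - 3)*(o^3 - 3*o^2 - 10*o) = o*(o - 5)*(o - 3)*(o^2 - 3*o - 10) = o*(o - 5)*(o - 3)*(o + 2)*(o - 5)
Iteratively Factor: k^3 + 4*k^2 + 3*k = (k)*(k^2 + 4*k + 3) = k*(k + 1)*(k + 3)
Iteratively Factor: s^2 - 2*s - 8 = (s + 2)*(s - 4)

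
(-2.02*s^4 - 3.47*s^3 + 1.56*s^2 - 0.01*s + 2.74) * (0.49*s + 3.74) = -0.9898*s^5 - 9.2551*s^4 - 12.2134*s^3 + 5.8295*s^2 + 1.3052*s + 10.2476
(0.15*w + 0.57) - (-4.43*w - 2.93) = 4.58*w + 3.5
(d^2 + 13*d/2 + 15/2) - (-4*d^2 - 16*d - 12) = 5*d^2 + 45*d/2 + 39/2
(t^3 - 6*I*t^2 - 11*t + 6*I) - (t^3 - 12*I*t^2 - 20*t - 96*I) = 6*I*t^2 + 9*t + 102*I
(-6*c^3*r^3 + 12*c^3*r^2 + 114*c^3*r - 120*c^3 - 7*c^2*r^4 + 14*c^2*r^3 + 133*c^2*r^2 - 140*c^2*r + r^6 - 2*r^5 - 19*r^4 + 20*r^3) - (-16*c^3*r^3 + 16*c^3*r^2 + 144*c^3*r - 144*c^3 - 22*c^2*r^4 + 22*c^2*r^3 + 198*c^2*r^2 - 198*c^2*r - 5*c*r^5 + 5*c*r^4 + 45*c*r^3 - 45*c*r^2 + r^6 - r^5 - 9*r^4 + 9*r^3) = 10*c^3*r^3 - 4*c^3*r^2 - 30*c^3*r + 24*c^3 + 15*c^2*r^4 - 8*c^2*r^3 - 65*c^2*r^2 + 58*c^2*r + 5*c*r^5 - 5*c*r^4 - 45*c*r^3 + 45*c*r^2 - r^5 - 10*r^4 + 11*r^3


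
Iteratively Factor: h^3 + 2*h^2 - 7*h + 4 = (h - 1)*(h^2 + 3*h - 4) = (h - 1)*(h + 4)*(h - 1)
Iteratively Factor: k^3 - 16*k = (k - 4)*(k^2 + 4*k) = (k - 4)*(k + 4)*(k)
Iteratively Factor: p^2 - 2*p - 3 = (p - 3)*(p + 1)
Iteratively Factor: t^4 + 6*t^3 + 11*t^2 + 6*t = (t)*(t^3 + 6*t^2 + 11*t + 6) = t*(t + 1)*(t^2 + 5*t + 6) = t*(t + 1)*(t + 3)*(t + 2)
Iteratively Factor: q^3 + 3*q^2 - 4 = (q + 2)*(q^2 + q - 2) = (q + 2)^2*(q - 1)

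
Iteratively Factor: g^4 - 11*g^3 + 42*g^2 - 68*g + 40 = (g - 2)*(g^3 - 9*g^2 + 24*g - 20) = (g - 2)^2*(g^2 - 7*g + 10) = (g - 5)*(g - 2)^2*(g - 2)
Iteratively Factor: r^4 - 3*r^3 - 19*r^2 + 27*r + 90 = (r - 5)*(r^3 + 2*r^2 - 9*r - 18) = (r - 5)*(r + 2)*(r^2 - 9) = (r - 5)*(r + 2)*(r + 3)*(r - 3)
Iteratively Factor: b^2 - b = (b)*(b - 1)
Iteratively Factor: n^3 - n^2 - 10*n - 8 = (n - 4)*(n^2 + 3*n + 2) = (n - 4)*(n + 2)*(n + 1)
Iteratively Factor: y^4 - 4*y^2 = (y)*(y^3 - 4*y) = y^2*(y^2 - 4) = y^2*(y + 2)*(y - 2)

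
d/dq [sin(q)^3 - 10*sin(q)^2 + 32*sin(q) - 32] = (3*sin(q)^2 - 20*sin(q) + 32)*cos(q)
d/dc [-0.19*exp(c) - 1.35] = -0.19*exp(c)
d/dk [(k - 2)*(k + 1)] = 2*k - 1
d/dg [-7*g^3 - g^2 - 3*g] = -21*g^2 - 2*g - 3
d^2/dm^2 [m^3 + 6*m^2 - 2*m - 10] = 6*m + 12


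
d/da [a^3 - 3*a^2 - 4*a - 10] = 3*a^2 - 6*a - 4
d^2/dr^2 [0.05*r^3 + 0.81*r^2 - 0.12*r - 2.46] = 0.3*r + 1.62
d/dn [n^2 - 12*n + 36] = 2*n - 12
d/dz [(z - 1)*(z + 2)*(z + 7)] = 3*z^2 + 16*z + 5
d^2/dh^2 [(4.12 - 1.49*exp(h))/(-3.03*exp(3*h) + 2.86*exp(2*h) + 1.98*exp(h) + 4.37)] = (54.718164*exp(6*h) - 379.163898*exp(5*h) + 440.678084*exp(4*h) + 162.677783*exp(3*h) - 672.706104*exp(2*h) + 176.925914*exp(h) + 64.103093)*exp(h)/(27.818127*exp(9*h) - 78.772122*exp(8*h) + 19.818018*exp(7*h) - 40.805551*exp(6*h) + 214.266888*exp(5*h) + 16.43268*exp(4*h) + 17.349813*exp(3*h) - 215.247846*exp(2*h) - 113.435586*exp(h) - 83.453453)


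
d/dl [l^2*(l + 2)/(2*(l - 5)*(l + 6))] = l*(l^3 + 2*l^2 - 88*l - 120)/(2*(l^4 + 2*l^3 - 59*l^2 - 60*l + 900))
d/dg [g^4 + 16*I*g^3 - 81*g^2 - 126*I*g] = 4*g^3 + 48*I*g^2 - 162*g - 126*I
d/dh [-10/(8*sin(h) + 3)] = 80*cos(h)/(8*sin(h) + 3)^2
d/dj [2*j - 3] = 2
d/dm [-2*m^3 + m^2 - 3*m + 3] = -6*m^2 + 2*m - 3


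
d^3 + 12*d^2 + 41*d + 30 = (d + 1)*(d + 5)*(d + 6)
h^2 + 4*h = h*(h + 4)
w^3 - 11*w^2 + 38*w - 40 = (w - 5)*(w - 4)*(w - 2)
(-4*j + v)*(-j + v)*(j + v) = 4*j^3 - j^2*v - 4*j*v^2 + v^3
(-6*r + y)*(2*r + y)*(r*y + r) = -12*r^3*y - 12*r^3 - 4*r^2*y^2 - 4*r^2*y + r*y^3 + r*y^2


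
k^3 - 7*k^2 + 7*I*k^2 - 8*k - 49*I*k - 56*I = (k - 8)*(k + 1)*(k + 7*I)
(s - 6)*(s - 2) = s^2 - 8*s + 12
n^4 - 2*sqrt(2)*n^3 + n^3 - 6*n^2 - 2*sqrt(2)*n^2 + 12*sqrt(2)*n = n*(n - 2)*(n + 3)*(n - 2*sqrt(2))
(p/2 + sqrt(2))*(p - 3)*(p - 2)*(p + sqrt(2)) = p^4/2 - 5*p^3/2 + 3*sqrt(2)*p^3/2 - 15*sqrt(2)*p^2/2 + 5*p^2 - 10*p + 9*sqrt(2)*p + 12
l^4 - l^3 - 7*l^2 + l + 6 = (l - 3)*(l - 1)*(l + 1)*(l + 2)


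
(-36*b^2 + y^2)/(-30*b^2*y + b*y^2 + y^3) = (-6*b + y)/(y*(-5*b + y))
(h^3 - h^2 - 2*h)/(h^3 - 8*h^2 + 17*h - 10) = h*(h + 1)/(h^2 - 6*h + 5)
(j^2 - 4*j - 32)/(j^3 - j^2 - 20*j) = (j - 8)/(j*(j - 5))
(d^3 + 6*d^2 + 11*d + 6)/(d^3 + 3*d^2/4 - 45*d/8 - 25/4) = 8*(d^2 + 4*d + 3)/(8*d^2 - 10*d - 25)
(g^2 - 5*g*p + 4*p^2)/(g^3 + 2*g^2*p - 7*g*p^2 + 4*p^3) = (-g + 4*p)/(-g^2 - 3*g*p + 4*p^2)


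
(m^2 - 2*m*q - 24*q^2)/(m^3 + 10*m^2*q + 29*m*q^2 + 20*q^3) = (m - 6*q)/(m^2 + 6*m*q + 5*q^2)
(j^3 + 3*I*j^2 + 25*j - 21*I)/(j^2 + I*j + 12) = (j^2 + 6*I*j + 7)/(j + 4*I)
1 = 1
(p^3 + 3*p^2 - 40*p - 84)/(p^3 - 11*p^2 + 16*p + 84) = (p + 7)/(p - 7)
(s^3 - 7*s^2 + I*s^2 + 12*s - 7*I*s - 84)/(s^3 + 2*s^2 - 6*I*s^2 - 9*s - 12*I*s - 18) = (s^2 + s*(-7 + 4*I) - 28*I)/(s^2 + s*(2 - 3*I) - 6*I)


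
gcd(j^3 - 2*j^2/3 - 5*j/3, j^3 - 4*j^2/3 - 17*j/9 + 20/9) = j - 5/3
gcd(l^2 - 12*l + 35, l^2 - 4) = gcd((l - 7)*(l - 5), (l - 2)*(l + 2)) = 1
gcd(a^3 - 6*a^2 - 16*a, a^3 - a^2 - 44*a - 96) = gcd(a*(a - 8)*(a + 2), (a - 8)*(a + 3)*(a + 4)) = a - 8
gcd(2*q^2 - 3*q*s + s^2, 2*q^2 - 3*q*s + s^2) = 2*q^2 - 3*q*s + s^2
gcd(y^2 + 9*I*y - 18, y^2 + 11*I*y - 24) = y + 3*I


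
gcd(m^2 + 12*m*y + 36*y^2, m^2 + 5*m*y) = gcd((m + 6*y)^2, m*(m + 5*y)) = 1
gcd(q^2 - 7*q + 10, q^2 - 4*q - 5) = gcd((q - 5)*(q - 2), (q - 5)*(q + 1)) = q - 5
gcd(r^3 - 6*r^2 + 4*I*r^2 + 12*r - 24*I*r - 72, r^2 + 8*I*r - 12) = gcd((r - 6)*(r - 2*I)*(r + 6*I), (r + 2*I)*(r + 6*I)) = r + 6*I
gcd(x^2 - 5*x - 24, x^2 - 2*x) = 1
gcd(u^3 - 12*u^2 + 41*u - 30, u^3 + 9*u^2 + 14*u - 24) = u - 1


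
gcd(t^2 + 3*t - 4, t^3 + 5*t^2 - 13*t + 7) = t - 1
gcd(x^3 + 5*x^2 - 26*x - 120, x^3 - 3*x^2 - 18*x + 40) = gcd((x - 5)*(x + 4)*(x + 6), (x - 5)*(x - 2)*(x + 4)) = x^2 - x - 20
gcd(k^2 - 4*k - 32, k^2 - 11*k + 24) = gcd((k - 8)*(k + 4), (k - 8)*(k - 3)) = k - 8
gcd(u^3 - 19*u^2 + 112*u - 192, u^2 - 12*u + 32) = u - 8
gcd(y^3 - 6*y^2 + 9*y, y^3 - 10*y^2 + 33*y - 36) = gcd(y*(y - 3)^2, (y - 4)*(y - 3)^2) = y^2 - 6*y + 9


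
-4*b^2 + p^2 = (-2*b + p)*(2*b + p)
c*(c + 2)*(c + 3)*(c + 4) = c^4 + 9*c^3 + 26*c^2 + 24*c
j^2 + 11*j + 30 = (j + 5)*(j + 6)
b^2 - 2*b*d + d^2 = (-b + d)^2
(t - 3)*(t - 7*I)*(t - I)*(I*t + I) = I*t^4 + 8*t^3 - 2*I*t^3 - 16*t^2 - 10*I*t^2 - 24*t + 14*I*t + 21*I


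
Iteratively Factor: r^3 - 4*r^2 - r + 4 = (r - 4)*(r^2 - 1) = (r - 4)*(r - 1)*(r + 1)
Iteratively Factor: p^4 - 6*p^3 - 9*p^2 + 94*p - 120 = (p - 3)*(p^3 - 3*p^2 - 18*p + 40) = (p - 5)*(p - 3)*(p^2 + 2*p - 8) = (p - 5)*(p - 3)*(p + 4)*(p - 2)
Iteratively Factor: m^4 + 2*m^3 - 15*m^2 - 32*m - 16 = (m + 4)*(m^3 - 2*m^2 - 7*m - 4) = (m + 1)*(m + 4)*(m^2 - 3*m - 4) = (m - 4)*(m + 1)*(m + 4)*(m + 1)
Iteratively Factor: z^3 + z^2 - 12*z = (z + 4)*(z^2 - 3*z) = z*(z + 4)*(z - 3)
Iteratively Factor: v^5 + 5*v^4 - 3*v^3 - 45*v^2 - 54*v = (v + 3)*(v^4 + 2*v^3 - 9*v^2 - 18*v) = (v + 2)*(v + 3)*(v^3 - 9*v) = v*(v + 2)*(v + 3)*(v^2 - 9) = v*(v - 3)*(v + 2)*(v + 3)*(v + 3)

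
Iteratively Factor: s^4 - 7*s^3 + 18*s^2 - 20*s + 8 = (s - 2)*(s^3 - 5*s^2 + 8*s - 4) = (s - 2)^2*(s^2 - 3*s + 2) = (s - 2)^3*(s - 1)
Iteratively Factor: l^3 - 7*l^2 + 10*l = (l)*(l^2 - 7*l + 10) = l*(l - 5)*(l - 2)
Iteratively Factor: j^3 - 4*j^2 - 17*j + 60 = (j - 5)*(j^2 + j - 12) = (j - 5)*(j - 3)*(j + 4)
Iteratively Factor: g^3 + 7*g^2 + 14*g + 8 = (g + 1)*(g^2 + 6*g + 8) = (g + 1)*(g + 2)*(g + 4)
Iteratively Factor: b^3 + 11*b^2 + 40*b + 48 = (b + 4)*(b^2 + 7*b + 12) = (b + 3)*(b + 4)*(b + 4)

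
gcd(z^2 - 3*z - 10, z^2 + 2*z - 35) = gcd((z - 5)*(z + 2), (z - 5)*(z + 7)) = z - 5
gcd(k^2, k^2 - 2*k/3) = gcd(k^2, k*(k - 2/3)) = k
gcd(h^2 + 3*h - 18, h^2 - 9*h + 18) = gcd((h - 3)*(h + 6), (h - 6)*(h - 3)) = h - 3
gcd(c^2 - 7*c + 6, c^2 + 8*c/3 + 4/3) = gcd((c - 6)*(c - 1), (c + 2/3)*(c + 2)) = 1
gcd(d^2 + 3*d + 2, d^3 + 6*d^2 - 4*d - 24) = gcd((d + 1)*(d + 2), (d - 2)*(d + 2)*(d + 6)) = d + 2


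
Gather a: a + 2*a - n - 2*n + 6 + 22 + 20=3*a - 3*n + 48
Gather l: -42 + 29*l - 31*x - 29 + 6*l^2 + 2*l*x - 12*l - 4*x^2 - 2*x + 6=6*l^2 + l*(2*x + 17) - 4*x^2 - 33*x - 65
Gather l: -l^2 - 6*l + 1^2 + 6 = -l^2 - 6*l + 7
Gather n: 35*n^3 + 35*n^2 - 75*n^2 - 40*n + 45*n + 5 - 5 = 35*n^3 - 40*n^2 + 5*n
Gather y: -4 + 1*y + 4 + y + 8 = 2*y + 8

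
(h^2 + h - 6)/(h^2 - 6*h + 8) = (h + 3)/(h - 4)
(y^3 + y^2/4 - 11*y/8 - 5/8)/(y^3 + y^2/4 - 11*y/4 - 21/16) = 2*(4*y^2 - y - 5)/(8*y^2 - 2*y - 21)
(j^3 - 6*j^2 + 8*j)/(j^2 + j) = (j^2 - 6*j + 8)/(j + 1)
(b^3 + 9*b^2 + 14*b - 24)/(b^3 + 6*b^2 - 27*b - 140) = (b^2 + 5*b - 6)/(b^2 + 2*b - 35)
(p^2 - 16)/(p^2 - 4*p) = (p + 4)/p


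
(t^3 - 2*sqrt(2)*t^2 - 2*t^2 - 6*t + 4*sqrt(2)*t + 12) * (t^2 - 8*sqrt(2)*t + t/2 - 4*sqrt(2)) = t^5 - 10*sqrt(2)*t^4 - 3*t^4/2 + 15*sqrt(2)*t^3 + 25*t^3 - 39*t^2 + 58*sqrt(2)*t^2 - 72*sqrt(2)*t - 26*t - 48*sqrt(2)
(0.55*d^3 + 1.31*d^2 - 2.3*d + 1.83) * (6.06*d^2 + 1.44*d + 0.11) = 3.333*d^5 + 8.7306*d^4 - 11.9911*d^3 + 7.9219*d^2 + 2.3822*d + 0.2013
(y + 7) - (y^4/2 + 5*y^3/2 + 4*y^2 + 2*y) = -y^4/2 - 5*y^3/2 - 4*y^2 - y + 7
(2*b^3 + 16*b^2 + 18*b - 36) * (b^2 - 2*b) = 2*b^5 + 12*b^4 - 14*b^3 - 72*b^2 + 72*b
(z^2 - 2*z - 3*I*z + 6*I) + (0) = z^2 - 2*z - 3*I*z + 6*I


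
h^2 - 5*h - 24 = (h - 8)*(h + 3)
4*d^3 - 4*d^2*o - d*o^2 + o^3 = (-2*d + o)*(-d + o)*(2*d + o)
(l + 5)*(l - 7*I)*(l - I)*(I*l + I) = I*l^4 + 8*l^3 + 6*I*l^3 + 48*l^2 - 2*I*l^2 + 40*l - 42*I*l - 35*I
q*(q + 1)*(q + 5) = q^3 + 6*q^2 + 5*q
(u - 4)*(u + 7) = u^2 + 3*u - 28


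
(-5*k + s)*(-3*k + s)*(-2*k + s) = -30*k^3 + 31*k^2*s - 10*k*s^2 + s^3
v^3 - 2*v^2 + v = v*(v - 1)^2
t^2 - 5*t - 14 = (t - 7)*(t + 2)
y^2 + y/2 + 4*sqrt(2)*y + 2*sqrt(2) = (y + 1/2)*(y + 4*sqrt(2))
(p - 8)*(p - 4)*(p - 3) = p^3 - 15*p^2 + 68*p - 96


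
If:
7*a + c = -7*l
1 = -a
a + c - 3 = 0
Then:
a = -1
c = 4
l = 3/7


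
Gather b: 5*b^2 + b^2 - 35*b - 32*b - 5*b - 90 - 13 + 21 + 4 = 6*b^2 - 72*b - 78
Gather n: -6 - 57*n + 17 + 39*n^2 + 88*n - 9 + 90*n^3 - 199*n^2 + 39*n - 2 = 90*n^3 - 160*n^2 + 70*n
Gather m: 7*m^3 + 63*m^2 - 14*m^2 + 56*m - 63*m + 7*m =7*m^3 + 49*m^2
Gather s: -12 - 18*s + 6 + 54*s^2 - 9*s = 54*s^2 - 27*s - 6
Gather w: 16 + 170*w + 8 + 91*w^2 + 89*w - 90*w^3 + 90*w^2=-90*w^3 + 181*w^2 + 259*w + 24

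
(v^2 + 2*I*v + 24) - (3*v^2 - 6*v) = -2*v^2 + 6*v + 2*I*v + 24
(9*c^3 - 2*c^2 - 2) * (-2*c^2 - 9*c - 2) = -18*c^5 - 77*c^4 + 8*c^2 + 18*c + 4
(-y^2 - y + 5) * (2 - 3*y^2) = 3*y^4 + 3*y^3 - 17*y^2 - 2*y + 10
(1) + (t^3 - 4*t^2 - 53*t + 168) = t^3 - 4*t^2 - 53*t + 169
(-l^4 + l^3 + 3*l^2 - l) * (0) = 0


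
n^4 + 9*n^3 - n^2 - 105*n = n*(n - 3)*(n + 5)*(n + 7)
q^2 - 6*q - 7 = (q - 7)*(q + 1)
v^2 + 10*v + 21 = (v + 3)*(v + 7)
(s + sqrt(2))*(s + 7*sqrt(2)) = s^2 + 8*sqrt(2)*s + 14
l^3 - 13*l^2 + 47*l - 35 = (l - 7)*(l - 5)*(l - 1)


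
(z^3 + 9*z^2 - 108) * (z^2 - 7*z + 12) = z^5 + 2*z^4 - 51*z^3 + 756*z - 1296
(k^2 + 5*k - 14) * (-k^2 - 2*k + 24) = -k^4 - 7*k^3 + 28*k^2 + 148*k - 336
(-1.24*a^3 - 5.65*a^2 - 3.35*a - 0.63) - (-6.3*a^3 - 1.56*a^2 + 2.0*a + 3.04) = 5.06*a^3 - 4.09*a^2 - 5.35*a - 3.67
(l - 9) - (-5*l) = 6*l - 9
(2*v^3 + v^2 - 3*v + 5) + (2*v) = 2*v^3 + v^2 - v + 5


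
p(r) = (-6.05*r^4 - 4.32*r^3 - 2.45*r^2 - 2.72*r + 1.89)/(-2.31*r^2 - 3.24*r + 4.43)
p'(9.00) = 45.44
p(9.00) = 203.29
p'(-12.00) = -64.50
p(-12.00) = 408.90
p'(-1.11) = 3.93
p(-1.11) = -0.27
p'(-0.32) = -0.16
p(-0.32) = 0.49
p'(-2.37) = 1127.84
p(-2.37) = 160.22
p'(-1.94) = 145.33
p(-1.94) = -27.80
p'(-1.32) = 8.81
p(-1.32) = -1.54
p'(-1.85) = 83.40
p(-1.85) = -17.86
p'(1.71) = 6.62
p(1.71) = 10.59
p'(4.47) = 21.87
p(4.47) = 50.89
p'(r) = (4.62*r + 3.24)*(-6.05*r^4 - 4.32*r^3 - 2.45*r^2 - 2.72*r + 1.89)/(-2.31*r^2 - 3.24*r + 4.43)^2 + (-24.2*r^3 - 12.96*r^2 - 4.9*r - 2.72)/(-2.31*r^2 - 3.24*r + 4.43)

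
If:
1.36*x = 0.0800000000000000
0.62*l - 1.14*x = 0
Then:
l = 0.11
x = 0.06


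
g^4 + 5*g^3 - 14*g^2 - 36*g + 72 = (g - 2)^2*(g + 3)*(g + 6)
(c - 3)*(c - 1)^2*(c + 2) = c^4 - 3*c^3 - 3*c^2 + 11*c - 6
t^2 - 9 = (t - 3)*(t + 3)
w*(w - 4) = w^2 - 4*w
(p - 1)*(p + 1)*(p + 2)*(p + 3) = p^4 + 5*p^3 + 5*p^2 - 5*p - 6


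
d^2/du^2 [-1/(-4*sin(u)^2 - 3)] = 8*(-8*sin(u)^4 + 18*sin(u)^2 - 3)/(4*sin(u)^2 + 3)^3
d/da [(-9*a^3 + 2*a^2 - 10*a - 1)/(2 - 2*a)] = (18*a^3 - 29*a^2 + 4*a - 11)/(2*(a^2 - 2*a + 1))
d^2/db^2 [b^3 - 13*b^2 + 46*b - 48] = 6*b - 26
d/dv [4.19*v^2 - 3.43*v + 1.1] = 8.38*v - 3.43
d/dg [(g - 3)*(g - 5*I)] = 2*g - 3 - 5*I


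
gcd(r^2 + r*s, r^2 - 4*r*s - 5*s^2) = r + s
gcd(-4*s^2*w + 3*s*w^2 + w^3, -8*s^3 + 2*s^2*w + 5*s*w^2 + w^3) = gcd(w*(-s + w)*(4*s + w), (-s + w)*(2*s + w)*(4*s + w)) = 4*s^2 - 3*s*w - w^2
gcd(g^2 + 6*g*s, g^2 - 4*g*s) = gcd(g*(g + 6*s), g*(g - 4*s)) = g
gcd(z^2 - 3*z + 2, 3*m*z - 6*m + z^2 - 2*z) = z - 2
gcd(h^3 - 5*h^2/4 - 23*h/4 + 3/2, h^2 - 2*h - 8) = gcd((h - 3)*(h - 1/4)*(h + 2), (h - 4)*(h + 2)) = h + 2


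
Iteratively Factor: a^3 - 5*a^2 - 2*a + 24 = (a + 2)*(a^2 - 7*a + 12) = (a - 3)*(a + 2)*(a - 4)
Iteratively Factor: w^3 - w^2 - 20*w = (w + 4)*(w^2 - 5*w) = w*(w + 4)*(w - 5)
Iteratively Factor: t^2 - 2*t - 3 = (t - 3)*(t + 1)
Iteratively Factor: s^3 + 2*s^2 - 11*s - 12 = (s + 1)*(s^2 + s - 12) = (s - 3)*(s + 1)*(s + 4)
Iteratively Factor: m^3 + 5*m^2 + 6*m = (m + 3)*(m^2 + 2*m) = (m + 2)*(m + 3)*(m)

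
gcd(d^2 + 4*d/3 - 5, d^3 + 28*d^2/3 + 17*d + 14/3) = 1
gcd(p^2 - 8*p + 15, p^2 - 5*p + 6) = p - 3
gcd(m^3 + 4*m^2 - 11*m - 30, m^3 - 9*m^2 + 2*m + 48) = m^2 - m - 6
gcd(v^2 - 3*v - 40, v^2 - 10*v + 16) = v - 8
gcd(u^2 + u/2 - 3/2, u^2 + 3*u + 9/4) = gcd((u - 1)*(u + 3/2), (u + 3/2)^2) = u + 3/2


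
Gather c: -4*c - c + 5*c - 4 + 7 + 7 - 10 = 0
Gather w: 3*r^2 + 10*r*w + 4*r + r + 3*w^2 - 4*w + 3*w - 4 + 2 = 3*r^2 + 5*r + 3*w^2 + w*(10*r - 1) - 2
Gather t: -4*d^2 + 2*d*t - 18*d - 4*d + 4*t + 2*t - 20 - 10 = -4*d^2 - 22*d + t*(2*d + 6) - 30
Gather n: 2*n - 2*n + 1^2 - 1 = 0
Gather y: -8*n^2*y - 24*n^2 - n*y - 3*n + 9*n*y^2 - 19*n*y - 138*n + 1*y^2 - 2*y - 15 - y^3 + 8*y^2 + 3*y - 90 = -24*n^2 - 141*n - y^3 + y^2*(9*n + 9) + y*(-8*n^2 - 20*n + 1) - 105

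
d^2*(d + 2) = d^3 + 2*d^2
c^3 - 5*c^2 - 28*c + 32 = (c - 8)*(c - 1)*(c + 4)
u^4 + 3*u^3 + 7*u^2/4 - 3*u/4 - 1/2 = (u - 1/2)*(u + 1/2)*(u + 1)*(u + 2)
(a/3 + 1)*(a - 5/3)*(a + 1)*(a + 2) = a^4/3 + 13*a^3/9 + a^2/3 - 37*a/9 - 10/3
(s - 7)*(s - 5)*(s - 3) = s^3 - 15*s^2 + 71*s - 105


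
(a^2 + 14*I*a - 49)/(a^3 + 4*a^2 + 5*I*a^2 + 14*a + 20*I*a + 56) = (a + 7*I)/(a^2 + 2*a*(2 - I) - 8*I)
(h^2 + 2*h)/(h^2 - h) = (h + 2)/(h - 1)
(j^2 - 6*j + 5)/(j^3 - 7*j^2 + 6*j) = (j - 5)/(j*(j - 6))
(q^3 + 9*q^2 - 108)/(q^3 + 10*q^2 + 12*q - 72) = (q - 3)/(q - 2)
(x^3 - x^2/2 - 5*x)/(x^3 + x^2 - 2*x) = (x - 5/2)/(x - 1)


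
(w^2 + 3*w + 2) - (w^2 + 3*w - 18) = 20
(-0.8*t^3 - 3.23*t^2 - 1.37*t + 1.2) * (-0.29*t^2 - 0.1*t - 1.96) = 0.232*t^5 + 1.0167*t^4 + 2.2883*t^3 + 6.1198*t^2 + 2.5652*t - 2.352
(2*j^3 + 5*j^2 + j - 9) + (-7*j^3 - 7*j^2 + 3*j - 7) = -5*j^3 - 2*j^2 + 4*j - 16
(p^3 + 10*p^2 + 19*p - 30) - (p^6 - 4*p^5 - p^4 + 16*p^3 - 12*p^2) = -p^6 + 4*p^5 + p^4 - 15*p^3 + 22*p^2 + 19*p - 30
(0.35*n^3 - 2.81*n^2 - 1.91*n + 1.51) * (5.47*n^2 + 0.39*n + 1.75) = 1.9145*n^5 - 15.2342*n^4 - 10.9311*n^3 + 2.5973*n^2 - 2.7536*n + 2.6425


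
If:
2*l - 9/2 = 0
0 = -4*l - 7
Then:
No Solution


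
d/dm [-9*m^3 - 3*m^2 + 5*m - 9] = -27*m^2 - 6*m + 5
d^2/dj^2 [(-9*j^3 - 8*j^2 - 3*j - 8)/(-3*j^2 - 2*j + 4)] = 2*(123*j^3 + 288*j^2 + 684*j + 280)/(27*j^6 + 54*j^5 - 72*j^4 - 136*j^3 + 96*j^2 + 96*j - 64)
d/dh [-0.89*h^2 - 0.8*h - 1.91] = -1.78*h - 0.8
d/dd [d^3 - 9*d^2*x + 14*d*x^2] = 3*d^2 - 18*d*x + 14*x^2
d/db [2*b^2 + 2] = 4*b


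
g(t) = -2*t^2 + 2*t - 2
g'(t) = 2 - 4*t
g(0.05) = -1.90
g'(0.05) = 1.80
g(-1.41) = -8.80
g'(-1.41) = 7.64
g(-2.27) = -16.85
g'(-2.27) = 11.08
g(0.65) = -1.54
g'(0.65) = -0.60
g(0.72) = -1.60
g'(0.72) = -0.88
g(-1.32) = -8.12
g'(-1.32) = 7.28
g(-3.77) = -37.97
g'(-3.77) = 17.08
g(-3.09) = -27.28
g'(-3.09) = 14.36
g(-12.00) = -314.00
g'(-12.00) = 50.00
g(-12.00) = -314.00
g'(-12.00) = 50.00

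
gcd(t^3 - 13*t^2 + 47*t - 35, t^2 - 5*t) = t - 5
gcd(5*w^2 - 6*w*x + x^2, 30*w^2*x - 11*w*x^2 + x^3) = -5*w + x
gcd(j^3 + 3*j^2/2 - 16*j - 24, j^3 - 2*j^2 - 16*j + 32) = j^2 - 16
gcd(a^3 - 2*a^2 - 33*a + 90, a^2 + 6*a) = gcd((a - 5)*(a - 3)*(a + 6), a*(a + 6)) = a + 6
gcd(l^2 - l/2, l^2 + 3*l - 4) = 1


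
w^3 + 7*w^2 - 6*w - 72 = (w - 3)*(w + 4)*(w + 6)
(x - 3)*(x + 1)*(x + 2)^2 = x^4 + 2*x^3 - 7*x^2 - 20*x - 12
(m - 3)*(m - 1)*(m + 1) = m^3 - 3*m^2 - m + 3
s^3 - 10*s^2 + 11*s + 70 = (s - 7)*(s - 5)*(s + 2)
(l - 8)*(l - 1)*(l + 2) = l^3 - 7*l^2 - 10*l + 16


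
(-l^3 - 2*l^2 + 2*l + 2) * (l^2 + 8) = -l^5 - 2*l^4 - 6*l^3 - 14*l^2 + 16*l + 16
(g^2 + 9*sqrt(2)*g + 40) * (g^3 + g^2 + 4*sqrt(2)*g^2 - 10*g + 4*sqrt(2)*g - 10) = g^5 + g^4 + 13*sqrt(2)*g^4 + 13*sqrt(2)*g^3 + 102*g^3 + 70*sqrt(2)*g^2 + 102*g^2 - 400*g + 70*sqrt(2)*g - 400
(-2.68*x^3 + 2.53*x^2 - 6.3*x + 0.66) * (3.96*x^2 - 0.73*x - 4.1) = -10.6128*x^5 + 11.9752*x^4 - 15.8069*x^3 - 3.1604*x^2 + 25.3482*x - 2.706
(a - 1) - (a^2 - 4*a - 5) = -a^2 + 5*a + 4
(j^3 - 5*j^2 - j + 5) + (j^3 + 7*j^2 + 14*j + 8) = 2*j^3 + 2*j^2 + 13*j + 13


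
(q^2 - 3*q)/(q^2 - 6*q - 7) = q*(3 - q)/(-q^2 + 6*q + 7)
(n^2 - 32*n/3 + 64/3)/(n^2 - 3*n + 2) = (3*n^2 - 32*n + 64)/(3*(n^2 - 3*n + 2))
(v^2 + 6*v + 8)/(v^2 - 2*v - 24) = (v + 2)/(v - 6)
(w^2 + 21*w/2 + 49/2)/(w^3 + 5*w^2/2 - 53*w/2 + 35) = (2*w + 7)/(2*w^2 - 9*w + 10)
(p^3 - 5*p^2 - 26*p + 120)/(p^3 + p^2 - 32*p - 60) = (p - 4)/(p + 2)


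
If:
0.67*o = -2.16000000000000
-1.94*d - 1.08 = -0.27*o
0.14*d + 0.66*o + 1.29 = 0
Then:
No Solution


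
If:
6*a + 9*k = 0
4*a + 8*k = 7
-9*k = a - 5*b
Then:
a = -21/4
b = 21/4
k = 7/2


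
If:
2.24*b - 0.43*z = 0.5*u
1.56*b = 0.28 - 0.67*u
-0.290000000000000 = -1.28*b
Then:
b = 0.23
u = -0.11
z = 1.31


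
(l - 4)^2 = l^2 - 8*l + 16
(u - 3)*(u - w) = u^2 - u*w - 3*u + 3*w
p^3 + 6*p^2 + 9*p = p*(p + 3)^2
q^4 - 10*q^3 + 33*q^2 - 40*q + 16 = (q - 4)^2*(q - 1)^2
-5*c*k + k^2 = k*(-5*c + k)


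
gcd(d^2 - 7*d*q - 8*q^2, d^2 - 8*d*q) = -d + 8*q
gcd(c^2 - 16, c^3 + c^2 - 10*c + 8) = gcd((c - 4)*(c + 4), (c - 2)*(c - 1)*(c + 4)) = c + 4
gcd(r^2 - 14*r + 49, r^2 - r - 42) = r - 7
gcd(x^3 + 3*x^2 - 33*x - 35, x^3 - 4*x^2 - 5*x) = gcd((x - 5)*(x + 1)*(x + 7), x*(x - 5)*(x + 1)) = x^2 - 4*x - 5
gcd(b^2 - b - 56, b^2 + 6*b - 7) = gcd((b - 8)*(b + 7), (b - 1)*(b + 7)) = b + 7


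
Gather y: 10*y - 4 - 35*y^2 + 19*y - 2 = -35*y^2 + 29*y - 6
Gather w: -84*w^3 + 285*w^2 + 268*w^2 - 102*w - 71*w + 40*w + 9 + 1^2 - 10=-84*w^3 + 553*w^2 - 133*w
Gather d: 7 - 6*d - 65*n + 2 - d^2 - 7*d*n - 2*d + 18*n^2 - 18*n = -d^2 + d*(-7*n - 8) + 18*n^2 - 83*n + 9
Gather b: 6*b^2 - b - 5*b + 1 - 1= 6*b^2 - 6*b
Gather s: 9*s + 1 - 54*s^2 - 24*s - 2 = -54*s^2 - 15*s - 1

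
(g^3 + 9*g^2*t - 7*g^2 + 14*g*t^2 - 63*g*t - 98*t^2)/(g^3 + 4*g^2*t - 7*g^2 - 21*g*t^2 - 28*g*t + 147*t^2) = (-g - 2*t)/(-g + 3*t)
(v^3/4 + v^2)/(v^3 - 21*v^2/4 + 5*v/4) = v*(v + 4)/(4*v^2 - 21*v + 5)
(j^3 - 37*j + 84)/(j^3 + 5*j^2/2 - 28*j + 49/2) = 2*(j^2 - 7*j + 12)/(2*j^2 - 9*j + 7)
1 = 1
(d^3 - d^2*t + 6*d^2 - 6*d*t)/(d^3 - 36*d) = (d - t)/(d - 6)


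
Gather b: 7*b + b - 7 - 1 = 8*b - 8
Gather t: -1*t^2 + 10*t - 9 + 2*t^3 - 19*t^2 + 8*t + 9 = 2*t^3 - 20*t^2 + 18*t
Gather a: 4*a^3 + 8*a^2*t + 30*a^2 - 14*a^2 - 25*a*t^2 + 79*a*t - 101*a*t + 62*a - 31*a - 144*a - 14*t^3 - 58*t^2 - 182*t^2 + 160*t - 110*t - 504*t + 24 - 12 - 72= 4*a^3 + a^2*(8*t + 16) + a*(-25*t^2 - 22*t - 113) - 14*t^3 - 240*t^2 - 454*t - 60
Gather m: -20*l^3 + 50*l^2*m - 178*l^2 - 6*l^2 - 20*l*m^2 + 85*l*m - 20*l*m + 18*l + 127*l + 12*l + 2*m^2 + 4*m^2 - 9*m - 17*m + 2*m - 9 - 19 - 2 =-20*l^3 - 184*l^2 + 157*l + m^2*(6 - 20*l) + m*(50*l^2 + 65*l - 24) - 30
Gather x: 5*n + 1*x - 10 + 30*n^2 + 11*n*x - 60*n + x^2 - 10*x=30*n^2 - 55*n + x^2 + x*(11*n - 9) - 10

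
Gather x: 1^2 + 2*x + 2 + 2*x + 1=4*x + 4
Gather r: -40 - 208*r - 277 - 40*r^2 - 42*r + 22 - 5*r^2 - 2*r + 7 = -45*r^2 - 252*r - 288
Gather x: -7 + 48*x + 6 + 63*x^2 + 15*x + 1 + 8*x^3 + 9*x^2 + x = 8*x^3 + 72*x^2 + 64*x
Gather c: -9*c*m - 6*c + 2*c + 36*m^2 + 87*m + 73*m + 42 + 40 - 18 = c*(-9*m - 4) + 36*m^2 + 160*m + 64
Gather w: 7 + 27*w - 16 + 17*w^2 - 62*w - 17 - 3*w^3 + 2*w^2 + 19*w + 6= -3*w^3 + 19*w^2 - 16*w - 20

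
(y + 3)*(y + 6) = y^2 + 9*y + 18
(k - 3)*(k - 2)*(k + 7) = k^3 + 2*k^2 - 29*k + 42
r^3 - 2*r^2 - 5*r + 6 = (r - 3)*(r - 1)*(r + 2)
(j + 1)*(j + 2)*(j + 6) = j^3 + 9*j^2 + 20*j + 12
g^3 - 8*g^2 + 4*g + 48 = (g - 6)*(g - 4)*(g + 2)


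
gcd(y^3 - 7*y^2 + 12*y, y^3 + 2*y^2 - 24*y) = y^2 - 4*y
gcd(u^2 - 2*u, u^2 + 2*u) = u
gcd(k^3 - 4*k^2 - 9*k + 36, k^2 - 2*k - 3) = k - 3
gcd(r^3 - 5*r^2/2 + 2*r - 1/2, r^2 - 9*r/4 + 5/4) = r - 1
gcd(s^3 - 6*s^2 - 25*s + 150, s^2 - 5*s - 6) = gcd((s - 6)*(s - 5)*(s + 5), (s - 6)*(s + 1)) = s - 6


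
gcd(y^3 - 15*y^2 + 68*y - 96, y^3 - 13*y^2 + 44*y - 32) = y^2 - 12*y + 32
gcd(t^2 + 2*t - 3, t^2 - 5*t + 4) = t - 1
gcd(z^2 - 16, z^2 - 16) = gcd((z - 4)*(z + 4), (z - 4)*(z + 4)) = z^2 - 16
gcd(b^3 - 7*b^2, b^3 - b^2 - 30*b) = b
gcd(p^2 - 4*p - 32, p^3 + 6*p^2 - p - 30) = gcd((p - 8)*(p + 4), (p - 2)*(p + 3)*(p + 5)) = 1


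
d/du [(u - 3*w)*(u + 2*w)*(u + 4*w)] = 3*u^2 + 6*u*w - 10*w^2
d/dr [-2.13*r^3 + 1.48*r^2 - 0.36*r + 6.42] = -6.39*r^2 + 2.96*r - 0.36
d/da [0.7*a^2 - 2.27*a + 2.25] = 1.4*a - 2.27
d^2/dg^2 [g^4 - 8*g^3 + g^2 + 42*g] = 12*g^2 - 48*g + 2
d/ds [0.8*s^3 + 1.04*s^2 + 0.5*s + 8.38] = 2.4*s^2 + 2.08*s + 0.5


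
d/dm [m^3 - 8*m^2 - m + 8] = 3*m^2 - 16*m - 1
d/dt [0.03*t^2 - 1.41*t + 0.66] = 0.06*t - 1.41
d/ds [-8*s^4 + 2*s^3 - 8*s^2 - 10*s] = -32*s^3 + 6*s^2 - 16*s - 10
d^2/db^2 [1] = 0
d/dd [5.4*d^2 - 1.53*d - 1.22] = 10.8*d - 1.53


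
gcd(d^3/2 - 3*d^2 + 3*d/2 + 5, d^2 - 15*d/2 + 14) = 1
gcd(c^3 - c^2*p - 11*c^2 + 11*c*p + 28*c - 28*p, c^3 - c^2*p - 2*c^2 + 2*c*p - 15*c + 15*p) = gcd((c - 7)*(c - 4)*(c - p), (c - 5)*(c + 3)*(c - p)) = -c + p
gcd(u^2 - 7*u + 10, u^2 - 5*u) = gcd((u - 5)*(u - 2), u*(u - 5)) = u - 5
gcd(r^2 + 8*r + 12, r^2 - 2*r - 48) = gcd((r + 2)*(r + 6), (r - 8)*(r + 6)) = r + 6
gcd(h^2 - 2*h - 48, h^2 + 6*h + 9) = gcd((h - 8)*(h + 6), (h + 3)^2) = 1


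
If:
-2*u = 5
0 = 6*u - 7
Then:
No Solution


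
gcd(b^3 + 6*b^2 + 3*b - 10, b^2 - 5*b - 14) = b + 2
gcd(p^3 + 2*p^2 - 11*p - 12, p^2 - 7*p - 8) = p + 1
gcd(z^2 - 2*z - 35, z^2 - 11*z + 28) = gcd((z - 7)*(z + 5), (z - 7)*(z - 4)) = z - 7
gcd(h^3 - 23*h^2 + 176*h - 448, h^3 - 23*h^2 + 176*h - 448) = h^3 - 23*h^2 + 176*h - 448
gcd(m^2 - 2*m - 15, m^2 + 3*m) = m + 3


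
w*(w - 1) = w^2 - w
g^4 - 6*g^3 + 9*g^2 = g^2*(g - 3)^2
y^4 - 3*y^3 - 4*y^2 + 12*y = y*(y - 3)*(y - 2)*(y + 2)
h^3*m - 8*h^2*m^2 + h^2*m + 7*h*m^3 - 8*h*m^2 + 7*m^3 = (h - 7*m)*(h - m)*(h*m + m)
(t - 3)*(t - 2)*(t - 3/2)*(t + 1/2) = t^4 - 6*t^3 + 41*t^2/4 - 9*t/4 - 9/2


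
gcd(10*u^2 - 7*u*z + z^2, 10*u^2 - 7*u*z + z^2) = 10*u^2 - 7*u*z + z^2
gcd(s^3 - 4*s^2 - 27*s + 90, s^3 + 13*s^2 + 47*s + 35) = s + 5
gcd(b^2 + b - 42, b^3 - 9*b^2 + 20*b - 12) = b - 6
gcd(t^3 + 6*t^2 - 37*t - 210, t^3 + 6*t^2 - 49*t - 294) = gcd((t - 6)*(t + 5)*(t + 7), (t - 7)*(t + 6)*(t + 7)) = t + 7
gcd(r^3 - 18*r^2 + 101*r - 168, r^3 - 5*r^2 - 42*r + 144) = r^2 - 11*r + 24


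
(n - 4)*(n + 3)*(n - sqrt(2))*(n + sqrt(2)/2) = n^4 - n^3 - sqrt(2)*n^3/2 - 13*n^2 + sqrt(2)*n^2/2 + n + 6*sqrt(2)*n + 12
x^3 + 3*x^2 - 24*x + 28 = (x - 2)^2*(x + 7)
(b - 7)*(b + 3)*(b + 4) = b^3 - 37*b - 84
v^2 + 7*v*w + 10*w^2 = (v + 2*w)*(v + 5*w)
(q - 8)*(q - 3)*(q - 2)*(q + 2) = q^4 - 11*q^3 + 20*q^2 + 44*q - 96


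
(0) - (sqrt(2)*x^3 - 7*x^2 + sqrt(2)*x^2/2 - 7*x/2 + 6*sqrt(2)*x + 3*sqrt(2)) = -sqrt(2)*x^3 - sqrt(2)*x^2/2 + 7*x^2 - 6*sqrt(2)*x + 7*x/2 - 3*sqrt(2)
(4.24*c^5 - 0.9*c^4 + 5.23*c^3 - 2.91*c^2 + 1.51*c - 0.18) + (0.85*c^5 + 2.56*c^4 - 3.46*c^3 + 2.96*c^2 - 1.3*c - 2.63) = 5.09*c^5 + 1.66*c^4 + 1.77*c^3 + 0.0499999999999998*c^2 + 0.21*c - 2.81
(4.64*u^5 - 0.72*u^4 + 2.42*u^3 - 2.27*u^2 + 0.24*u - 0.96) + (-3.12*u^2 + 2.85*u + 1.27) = 4.64*u^5 - 0.72*u^4 + 2.42*u^3 - 5.39*u^2 + 3.09*u + 0.31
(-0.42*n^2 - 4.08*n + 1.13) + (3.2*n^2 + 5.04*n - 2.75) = 2.78*n^2 + 0.96*n - 1.62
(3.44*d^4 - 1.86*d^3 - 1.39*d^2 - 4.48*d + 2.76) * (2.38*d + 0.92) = 8.1872*d^5 - 1.262*d^4 - 5.0194*d^3 - 11.9412*d^2 + 2.4472*d + 2.5392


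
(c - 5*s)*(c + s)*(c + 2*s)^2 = c^4 - 17*c^2*s^2 - 36*c*s^3 - 20*s^4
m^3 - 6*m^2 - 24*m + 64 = (m - 8)*(m - 2)*(m + 4)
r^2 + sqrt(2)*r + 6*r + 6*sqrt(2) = (r + 6)*(r + sqrt(2))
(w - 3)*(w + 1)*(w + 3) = w^3 + w^2 - 9*w - 9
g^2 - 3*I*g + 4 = (g - 4*I)*(g + I)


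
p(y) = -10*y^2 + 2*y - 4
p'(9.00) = -178.00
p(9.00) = -796.00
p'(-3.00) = 62.00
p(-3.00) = -100.00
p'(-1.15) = 25.00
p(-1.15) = -19.52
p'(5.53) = -108.60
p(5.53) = -298.75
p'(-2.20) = 46.00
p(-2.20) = -56.80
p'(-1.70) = 36.00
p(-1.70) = -36.30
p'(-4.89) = 99.80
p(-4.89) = -252.90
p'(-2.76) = 57.20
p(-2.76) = -85.70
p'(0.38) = -5.60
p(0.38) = -4.68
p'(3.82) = -74.40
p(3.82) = -142.28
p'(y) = 2 - 20*y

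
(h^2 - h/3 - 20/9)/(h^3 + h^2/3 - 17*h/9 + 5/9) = (9*h^2 - 3*h - 20)/(9*h^3 + 3*h^2 - 17*h + 5)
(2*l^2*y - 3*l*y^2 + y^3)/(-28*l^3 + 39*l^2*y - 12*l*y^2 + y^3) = y*(-2*l + y)/(28*l^2 - 11*l*y + y^2)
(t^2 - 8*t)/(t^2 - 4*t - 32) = t/(t + 4)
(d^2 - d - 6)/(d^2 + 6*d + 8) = (d - 3)/(d + 4)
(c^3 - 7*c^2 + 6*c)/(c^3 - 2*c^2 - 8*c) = (-c^2 + 7*c - 6)/(-c^2 + 2*c + 8)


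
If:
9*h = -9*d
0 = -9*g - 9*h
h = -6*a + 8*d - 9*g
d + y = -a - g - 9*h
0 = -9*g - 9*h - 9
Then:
No Solution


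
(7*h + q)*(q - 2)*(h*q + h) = 7*h^2*q^2 - 7*h^2*q - 14*h^2 + h*q^3 - h*q^2 - 2*h*q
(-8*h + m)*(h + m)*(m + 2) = -8*h^2*m - 16*h^2 - 7*h*m^2 - 14*h*m + m^3 + 2*m^2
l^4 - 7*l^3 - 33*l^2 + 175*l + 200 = (l - 8)*(l - 5)*(l + 1)*(l + 5)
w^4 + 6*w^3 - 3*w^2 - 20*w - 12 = (w - 2)*(w + 1)^2*(w + 6)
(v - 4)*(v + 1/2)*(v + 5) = v^3 + 3*v^2/2 - 39*v/2 - 10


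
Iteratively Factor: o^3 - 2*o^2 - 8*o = (o)*(o^2 - 2*o - 8) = o*(o - 4)*(o + 2)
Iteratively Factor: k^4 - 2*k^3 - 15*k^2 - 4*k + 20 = (k - 1)*(k^3 - k^2 - 16*k - 20) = (k - 5)*(k - 1)*(k^2 + 4*k + 4) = (k - 5)*(k - 1)*(k + 2)*(k + 2)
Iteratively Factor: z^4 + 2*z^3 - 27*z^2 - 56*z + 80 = (z - 5)*(z^3 + 7*z^2 + 8*z - 16) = (z - 5)*(z - 1)*(z^2 + 8*z + 16) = (z - 5)*(z - 1)*(z + 4)*(z + 4)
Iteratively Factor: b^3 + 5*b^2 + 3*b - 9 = (b + 3)*(b^2 + 2*b - 3) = (b + 3)^2*(b - 1)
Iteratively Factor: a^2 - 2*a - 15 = (a + 3)*(a - 5)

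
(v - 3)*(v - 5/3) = v^2 - 14*v/3 + 5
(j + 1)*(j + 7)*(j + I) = j^3 + 8*j^2 + I*j^2 + 7*j + 8*I*j + 7*I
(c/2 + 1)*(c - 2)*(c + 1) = c^3/2 + c^2/2 - 2*c - 2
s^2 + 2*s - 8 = (s - 2)*(s + 4)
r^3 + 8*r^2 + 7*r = r*(r + 1)*(r + 7)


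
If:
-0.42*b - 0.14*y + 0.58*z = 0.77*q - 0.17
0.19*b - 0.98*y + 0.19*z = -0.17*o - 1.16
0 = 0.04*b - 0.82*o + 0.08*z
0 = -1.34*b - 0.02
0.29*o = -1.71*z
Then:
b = -0.01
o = -0.00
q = 0.01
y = 1.18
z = 0.00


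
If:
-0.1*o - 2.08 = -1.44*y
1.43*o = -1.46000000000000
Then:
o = -1.02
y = 1.37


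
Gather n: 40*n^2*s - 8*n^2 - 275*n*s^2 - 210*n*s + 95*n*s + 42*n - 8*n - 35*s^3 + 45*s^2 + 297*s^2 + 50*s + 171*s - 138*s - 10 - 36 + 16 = n^2*(40*s - 8) + n*(-275*s^2 - 115*s + 34) - 35*s^3 + 342*s^2 + 83*s - 30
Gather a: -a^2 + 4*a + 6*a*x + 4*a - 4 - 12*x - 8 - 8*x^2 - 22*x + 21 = -a^2 + a*(6*x + 8) - 8*x^2 - 34*x + 9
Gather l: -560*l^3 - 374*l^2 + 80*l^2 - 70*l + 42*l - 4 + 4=-560*l^3 - 294*l^2 - 28*l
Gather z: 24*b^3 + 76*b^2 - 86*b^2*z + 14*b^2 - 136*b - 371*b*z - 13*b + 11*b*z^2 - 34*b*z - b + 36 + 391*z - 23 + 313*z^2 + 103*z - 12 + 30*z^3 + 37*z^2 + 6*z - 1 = 24*b^3 + 90*b^2 - 150*b + 30*z^3 + z^2*(11*b + 350) + z*(-86*b^2 - 405*b + 500)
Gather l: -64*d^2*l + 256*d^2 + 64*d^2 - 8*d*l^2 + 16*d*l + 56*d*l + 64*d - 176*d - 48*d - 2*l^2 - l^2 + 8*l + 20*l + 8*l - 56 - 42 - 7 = 320*d^2 - 160*d + l^2*(-8*d - 3) + l*(-64*d^2 + 72*d + 36) - 105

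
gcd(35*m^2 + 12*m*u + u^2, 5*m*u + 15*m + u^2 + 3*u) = 5*m + u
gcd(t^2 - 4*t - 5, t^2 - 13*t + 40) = t - 5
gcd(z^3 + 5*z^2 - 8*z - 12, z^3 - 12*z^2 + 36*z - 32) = z - 2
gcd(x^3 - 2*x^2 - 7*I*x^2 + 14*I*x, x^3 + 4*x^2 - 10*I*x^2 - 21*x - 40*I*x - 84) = x - 7*I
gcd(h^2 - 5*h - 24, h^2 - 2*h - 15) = h + 3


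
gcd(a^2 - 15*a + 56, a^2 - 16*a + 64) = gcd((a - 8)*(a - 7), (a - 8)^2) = a - 8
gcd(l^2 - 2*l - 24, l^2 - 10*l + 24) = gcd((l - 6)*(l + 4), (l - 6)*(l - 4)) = l - 6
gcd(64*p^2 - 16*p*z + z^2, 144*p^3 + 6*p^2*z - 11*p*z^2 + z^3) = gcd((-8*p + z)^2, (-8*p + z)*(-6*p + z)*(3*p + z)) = -8*p + z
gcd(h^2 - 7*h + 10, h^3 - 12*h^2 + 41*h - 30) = h - 5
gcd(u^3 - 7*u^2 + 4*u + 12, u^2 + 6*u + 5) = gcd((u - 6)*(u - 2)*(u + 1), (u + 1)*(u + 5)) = u + 1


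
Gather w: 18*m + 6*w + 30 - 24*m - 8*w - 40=-6*m - 2*w - 10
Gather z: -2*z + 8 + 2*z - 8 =0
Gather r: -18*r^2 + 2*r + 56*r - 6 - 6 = -18*r^2 + 58*r - 12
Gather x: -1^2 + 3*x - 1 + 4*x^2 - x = 4*x^2 + 2*x - 2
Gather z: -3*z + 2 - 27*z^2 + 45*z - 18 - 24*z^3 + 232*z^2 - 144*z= -24*z^3 + 205*z^2 - 102*z - 16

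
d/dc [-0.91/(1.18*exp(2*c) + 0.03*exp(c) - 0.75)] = (2.1476*exp(c) + 0.0273)*exp(c)/(1.18*exp(2*c) + 0.03*exp(c) - 0.75)^2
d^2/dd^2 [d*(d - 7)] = 2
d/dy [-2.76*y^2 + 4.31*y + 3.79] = 4.31 - 5.52*y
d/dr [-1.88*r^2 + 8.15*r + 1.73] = 8.15 - 3.76*r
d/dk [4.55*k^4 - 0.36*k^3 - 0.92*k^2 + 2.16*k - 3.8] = 18.2*k^3 - 1.08*k^2 - 1.84*k + 2.16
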